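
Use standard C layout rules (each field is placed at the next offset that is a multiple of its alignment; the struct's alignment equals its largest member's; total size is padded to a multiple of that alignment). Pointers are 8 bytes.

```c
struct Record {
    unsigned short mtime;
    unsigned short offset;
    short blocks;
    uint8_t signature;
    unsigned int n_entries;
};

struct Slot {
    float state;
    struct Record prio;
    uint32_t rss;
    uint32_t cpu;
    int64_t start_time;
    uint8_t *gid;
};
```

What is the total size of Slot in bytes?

Record: @0: mtime [2B, align 2] → 2; @2: offset [2B, align 2] → 4; @4: blocks [2B, align 2] → 6; @6: signature [1B, align 1] → 7; +1 pad (align 4); @8: n_entries [4B, align 4] → 12; size 12, align 4
@0: state [4B, align 4] → 4
@4: prio [12B, align 4] → 16
@16: rss [4B, align 4] → 20
@20: cpu [4B, align 4] → 24
@24: start_time [8B, align 8] → 32
@32: gid [8B, align 8] → 40
size 40, align 8

40 bytes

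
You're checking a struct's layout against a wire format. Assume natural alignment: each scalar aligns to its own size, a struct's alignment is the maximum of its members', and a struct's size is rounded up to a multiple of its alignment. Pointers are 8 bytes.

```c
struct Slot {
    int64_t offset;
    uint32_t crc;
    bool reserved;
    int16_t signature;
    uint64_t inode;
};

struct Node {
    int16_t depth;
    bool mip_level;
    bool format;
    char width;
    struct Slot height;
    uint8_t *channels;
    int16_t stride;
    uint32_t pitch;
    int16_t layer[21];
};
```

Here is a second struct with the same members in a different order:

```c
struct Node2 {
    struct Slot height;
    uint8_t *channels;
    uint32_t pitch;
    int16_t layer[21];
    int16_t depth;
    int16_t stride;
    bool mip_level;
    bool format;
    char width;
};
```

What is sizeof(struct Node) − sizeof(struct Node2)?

8

Slot: @0: offset [8B, align 8] → 8; @8: crc [4B, align 4] → 12; @12: reserved [1B, align 1] → 13; +1 pad (align 2); @14: signature [2B, align 2] → 16; @16: inode [8B, align 8] → 24; size 24, align 8
@0: depth [2B, align 2] → 2
@2: mip_level [1B, align 1] → 3
@3: format [1B, align 1] → 4
@4: width [1B, align 1] → 5
+3 pad (align 8)
@8: height [24B, align 8] → 32
@32: channels [8B, align 8] → 40
@40: stride [2B, align 2] → 42
+2 pad (align 4)
@44: pitch [4B, align 4] → 48
@48: layer [42B, align 2] → 90
+6 tail pad (align 8)
size 96, align 8
— Node2 —
@0: height [24B, align 8] → 24
@24: channels [8B, align 8] → 32
@32: pitch [4B, align 4] → 36
@36: layer [42B, align 2] → 78
@78: depth [2B, align 2] → 80
@80: stride [2B, align 2] → 82
@82: mip_level [1B, align 1] → 83
@83: format [1B, align 1] → 84
@84: width [1B, align 1] → 85
+3 tail pad (align 8)
size 88, align 8
96 − 88 = 8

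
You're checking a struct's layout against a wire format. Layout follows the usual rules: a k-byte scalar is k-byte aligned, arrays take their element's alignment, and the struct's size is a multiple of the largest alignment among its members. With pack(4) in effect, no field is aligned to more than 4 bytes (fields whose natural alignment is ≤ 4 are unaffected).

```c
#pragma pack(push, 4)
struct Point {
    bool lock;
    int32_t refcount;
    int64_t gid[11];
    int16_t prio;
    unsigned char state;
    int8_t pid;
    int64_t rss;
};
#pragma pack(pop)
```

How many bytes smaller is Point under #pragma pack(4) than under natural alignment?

4

natural layout:
  @0: lock [1B, align 1] → 1
  +3 pad (align 4)
  @4: refcount [4B, align 4] → 8
  @8: gid [88B, align 8] → 96
  @96: prio [2B, align 2] → 98
  @98: state [1B, align 1] → 99
  @99: pid [1B, align 1] → 100
  +4 pad (align 8)
  @104: rss [8B, align 8] → 112
  size 112, align 8
packed(4) layout:
  @0: lock [1B, align 1] → 1
  +3 pad (align 4)
  @4: refcount [4B, align 4] → 8
  @8: gid [88B, align 4] → 96
  @96: prio [2B, align 2] → 98
  @98: state [1B, align 1] → 99
  @99: pid [1B, align 1] → 100
  @100: rss [8B, align 4] → 108
  size 108, align 4
112 − 108 = 4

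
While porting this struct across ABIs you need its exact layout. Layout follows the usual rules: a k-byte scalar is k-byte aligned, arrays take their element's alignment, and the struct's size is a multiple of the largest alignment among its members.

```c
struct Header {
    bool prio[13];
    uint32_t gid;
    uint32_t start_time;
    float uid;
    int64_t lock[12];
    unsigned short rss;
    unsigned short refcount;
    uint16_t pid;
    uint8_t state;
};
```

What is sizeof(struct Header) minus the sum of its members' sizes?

prio at 0 (size 13, align 1) → ends 13
pad 3 to align 4 for gid
gid at 16 (size 4, align 4) → ends 20
start_time at 20 (size 4, align 4) → ends 24
uid at 24 (size 4, align 4) → ends 28
pad 4 to align 8 for lock
lock at 32 (size 96, align 8) → ends 128
rss at 128 (size 2, align 2) → ends 130
refcount at 130 (size 2, align 2) → ends 132
pid at 132 (size 2, align 2) → ends 134
state at 134 (size 1, align 1) → ends 135
tail pad 1 to reach multiple of 8
total 136 bytes, alignment 8
data bytes 128, size 136 → padding 8

8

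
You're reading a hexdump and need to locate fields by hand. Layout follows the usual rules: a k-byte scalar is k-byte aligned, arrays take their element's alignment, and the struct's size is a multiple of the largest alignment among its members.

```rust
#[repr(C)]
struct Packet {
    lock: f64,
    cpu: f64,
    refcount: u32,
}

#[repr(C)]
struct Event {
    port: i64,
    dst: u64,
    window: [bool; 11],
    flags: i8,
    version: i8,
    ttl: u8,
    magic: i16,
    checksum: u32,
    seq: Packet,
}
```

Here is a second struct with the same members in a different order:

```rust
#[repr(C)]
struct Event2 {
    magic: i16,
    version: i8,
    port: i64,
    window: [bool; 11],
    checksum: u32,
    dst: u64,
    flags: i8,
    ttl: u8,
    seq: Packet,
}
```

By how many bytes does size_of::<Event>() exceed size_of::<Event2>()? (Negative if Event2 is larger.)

-8

Packet: lock at 0 (size 8, align 8) → ends 8; cpu at 8 (size 8, align 8) → ends 16; refcount at 16 (size 4, align 4) → ends 20; tail pad 4 to reach multiple of 8; total 24 bytes, alignment 8
port at 0 (size 8, align 8) → ends 8
dst at 8 (size 8, align 8) → ends 16
window at 16 (size 11, align 1) → ends 27
flags at 27 (size 1, align 1) → ends 28
version at 28 (size 1, align 1) → ends 29
ttl at 29 (size 1, align 1) → ends 30
magic at 30 (size 2, align 2) → ends 32
checksum at 32 (size 4, align 4) → ends 36
pad 4 to align 8 for seq
seq at 40 (size 24, align 8) → ends 64
total 64 bytes, alignment 8
— Event2 —
magic at 0 (size 2, align 2) → ends 2
version at 2 (size 1, align 1) → ends 3
pad 5 to align 8 for port
port at 8 (size 8, align 8) → ends 16
window at 16 (size 11, align 1) → ends 27
pad 1 to align 4 for checksum
checksum at 28 (size 4, align 4) → ends 32
dst at 32 (size 8, align 8) → ends 40
flags at 40 (size 1, align 1) → ends 41
ttl at 41 (size 1, align 1) → ends 42
pad 6 to align 8 for seq
seq at 48 (size 24, align 8) → ends 72
total 72 bytes, alignment 8
64 − 72 = -8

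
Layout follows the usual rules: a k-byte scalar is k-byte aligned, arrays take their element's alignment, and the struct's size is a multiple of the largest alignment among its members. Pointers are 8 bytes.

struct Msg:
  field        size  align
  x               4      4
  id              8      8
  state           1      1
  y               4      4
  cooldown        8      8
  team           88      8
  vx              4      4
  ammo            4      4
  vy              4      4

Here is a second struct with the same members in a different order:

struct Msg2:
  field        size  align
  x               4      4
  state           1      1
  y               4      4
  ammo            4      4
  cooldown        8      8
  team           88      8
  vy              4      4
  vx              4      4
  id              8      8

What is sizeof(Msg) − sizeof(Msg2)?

0..4  x  (4B, 4-aligned)
4..8  -- padding (4B)
8..16  id  (8B, 8-aligned)
16..17  state  (1B, 1-aligned)
17..20  -- padding (3B)
20..24  y  (4B, 4-aligned)
24..32  cooldown  (8B, 8-aligned)
32..120  team  (88B, 8-aligned)
120..124  vx  (4B, 4-aligned)
124..128  ammo  (4B, 4-aligned)
128..132  vy  (4B, 4-aligned)
132..136  -- tail padding (4B)
sizeof = 136, alignof = 8
— Msg2 —
0..4  x  (4B, 4-aligned)
4..5  state  (1B, 1-aligned)
5..8  -- padding (3B)
8..12  y  (4B, 4-aligned)
12..16  ammo  (4B, 4-aligned)
16..24  cooldown  (8B, 8-aligned)
24..112  team  (88B, 8-aligned)
112..116  vy  (4B, 4-aligned)
116..120  vx  (4B, 4-aligned)
120..128  id  (8B, 8-aligned)
sizeof = 128, alignof = 8
136 − 128 = 8

8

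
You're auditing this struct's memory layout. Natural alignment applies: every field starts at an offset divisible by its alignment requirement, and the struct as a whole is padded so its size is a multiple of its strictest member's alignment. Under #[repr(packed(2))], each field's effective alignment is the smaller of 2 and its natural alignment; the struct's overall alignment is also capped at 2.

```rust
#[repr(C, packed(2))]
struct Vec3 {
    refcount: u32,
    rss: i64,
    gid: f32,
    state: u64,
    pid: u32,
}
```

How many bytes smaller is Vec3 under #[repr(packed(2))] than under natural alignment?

natural layout:
  @0: refcount [4B, align 4] → 4
  +4 pad (align 8)
  @8: rss [8B, align 8] → 16
  @16: gid [4B, align 4] → 20
  +4 pad (align 8)
  @24: state [8B, align 8] → 32
  @32: pid [4B, align 4] → 36
  +4 tail pad (align 8)
  size 40, align 8
packed(2) layout:
  @0: refcount [4B, align 2] → 4
  @4: rss [8B, align 2] → 12
  @12: gid [4B, align 2] → 16
  @16: state [8B, align 2] → 24
  @24: pid [4B, align 2] → 28
  size 28, align 2
40 − 28 = 12

12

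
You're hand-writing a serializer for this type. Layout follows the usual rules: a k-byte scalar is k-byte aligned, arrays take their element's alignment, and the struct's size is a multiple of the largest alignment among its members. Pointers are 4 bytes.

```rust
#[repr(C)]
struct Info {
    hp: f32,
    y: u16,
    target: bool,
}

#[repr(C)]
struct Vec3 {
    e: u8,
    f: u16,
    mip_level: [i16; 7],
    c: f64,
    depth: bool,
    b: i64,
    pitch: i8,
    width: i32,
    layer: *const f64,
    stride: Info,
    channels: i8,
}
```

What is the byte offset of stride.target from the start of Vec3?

Info: 0..4  hp  (4B, 4-aligned); 4..6  y  (2B, 2-aligned); 6..7  target  (1B, 1-aligned); 7..8  -- tail padding (1B); sizeof = 8, alignof = 4
0..1  e  (1B, 1-aligned)
1..2  -- padding (1B)
2..4  f  (2B, 2-aligned)
4..18  mip_level  (14B, 2-aligned)
18..24  -- padding (6B)
24..32  c  (8B, 8-aligned)
32..33  depth  (1B, 1-aligned)
33..40  -- padding (7B)
40..48  b  (8B, 8-aligned)
48..49  pitch  (1B, 1-aligned)
49..52  -- padding (3B)
52..56  width  (4B, 4-aligned)
56..60  layer  (4B, 4-aligned)
60..68  stride  (8B, 4-aligned)
within Info: target at 6
60 + 6 = 66

66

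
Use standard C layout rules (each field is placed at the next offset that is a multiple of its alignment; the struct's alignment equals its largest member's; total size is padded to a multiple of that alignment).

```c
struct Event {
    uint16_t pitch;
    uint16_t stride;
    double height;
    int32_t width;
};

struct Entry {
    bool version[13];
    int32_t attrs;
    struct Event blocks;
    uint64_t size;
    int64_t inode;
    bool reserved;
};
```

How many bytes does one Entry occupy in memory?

Event: @0: pitch [2B, align 2] → 2; @2: stride [2B, align 2] → 4; +4 pad (align 8); @8: height [8B, align 8] → 16; @16: width [4B, align 4] → 20; +4 tail pad (align 8); size 24, align 8
@0: version [13B, align 1] → 13
+3 pad (align 4)
@16: attrs [4B, align 4] → 20
+4 pad (align 8)
@24: blocks [24B, align 8] → 48
@48: size [8B, align 8] → 56
@56: inode [8B, align 8] → 64
@64: reserved [1B, align 1] → 65
+7 tail pad (align 8)
size 72, align 8

72 bytes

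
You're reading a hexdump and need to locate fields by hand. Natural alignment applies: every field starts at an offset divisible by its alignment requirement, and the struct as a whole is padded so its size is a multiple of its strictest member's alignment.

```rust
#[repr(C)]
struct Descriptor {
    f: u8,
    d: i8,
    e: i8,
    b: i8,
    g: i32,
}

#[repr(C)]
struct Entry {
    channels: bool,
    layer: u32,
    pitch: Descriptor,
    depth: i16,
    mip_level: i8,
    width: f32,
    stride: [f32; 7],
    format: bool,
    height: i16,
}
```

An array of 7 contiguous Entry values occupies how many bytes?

392

Descriptor: 0..1  f  (1B, 1-aligned); 1..2  d  (1B, 1-aligned); 2..3  e  (1B, 1-aligned); 3..4  b  (1B, 1-aligned); 4..8  g  (4B, 4-aligned); sizeof = 8, alignof = 4
0..1  channels  (1B, 1-aligned)
1..4  -- padding (3B)
4..8  layer  (4B, 4-aligned)
8..16  pitch  (8B, 4-aligned)
16..18  depth  (2B, 2-aligned)
18..19  mip_level  (1B, 1-aligned)
19..20  -- padding (1B)
20..24  width  (4B, 4-aligned)
24..52  stride  (28B, 4-aligned)
52..53  format  (1B, 1-aligned)
53..54  -- padding (1B)
54..56  height  (2B, 2-aligned)
sizeof = 56, alignof = 4
array of 7: 7 × 56 = 392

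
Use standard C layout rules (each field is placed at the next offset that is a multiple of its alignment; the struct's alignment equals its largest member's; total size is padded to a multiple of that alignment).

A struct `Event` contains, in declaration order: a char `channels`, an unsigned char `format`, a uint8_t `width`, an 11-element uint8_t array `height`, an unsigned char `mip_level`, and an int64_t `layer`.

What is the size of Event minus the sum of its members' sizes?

@0: channels [1B, align 1] → 1
@1: format [1B, align 1] → 2
@2: width [1B, align 1] → 3
@3: height [11B, align 1] → 14
@14: mip_level [1B, align 1] → 15
+1 pad (align 8)
@16: layer [8B, align 8] → 24
size 24, align 8
data bytes 23, size 24 → padding 1

1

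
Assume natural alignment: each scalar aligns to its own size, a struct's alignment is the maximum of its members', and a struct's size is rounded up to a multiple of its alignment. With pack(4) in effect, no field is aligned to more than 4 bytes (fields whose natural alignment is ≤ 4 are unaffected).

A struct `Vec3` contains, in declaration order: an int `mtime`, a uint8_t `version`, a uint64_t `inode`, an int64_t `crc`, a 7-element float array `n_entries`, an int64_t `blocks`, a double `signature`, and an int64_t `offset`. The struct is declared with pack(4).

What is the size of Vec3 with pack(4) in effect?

76

0..4  mtime  (4B, 4-aligned)
4..5  version  (1B, 1-aligned)
5..8  -- padding (3B)
8..16  inode  (8B, 4-aligned)
16..24  crc  (8B, 4-aligned)
24..52  n_entries  (28B, 4-aligned)
52..60  blocks  (8B, 4-aligned)
60..68  signature  (8B, 4-aligned)
68..76  offset  (8B, 4-aligned)
sizeof = 76, alignof = 4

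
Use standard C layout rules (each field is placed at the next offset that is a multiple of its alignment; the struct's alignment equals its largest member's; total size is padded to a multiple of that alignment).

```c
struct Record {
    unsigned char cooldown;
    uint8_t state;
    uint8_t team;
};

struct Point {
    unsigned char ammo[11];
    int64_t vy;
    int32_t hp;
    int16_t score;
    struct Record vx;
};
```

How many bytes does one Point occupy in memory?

Record: @0: cooldown [1B, align 1] → 1; @1: state [1B, align 1] → 2; @2: team [1B, align 1] → 3; size 3, align 1
@0: ammo [11B, align 1] → 11
+5 pad (align 8)
@16: vy [8B, align 8] → 24
@24: hp [4B, align 4] → 28
@28: score [2B, align 2] → 30
@30: vx [3B, align 1] → 33
+7 tail pad (align 8)
size 40, align 8

40 bytes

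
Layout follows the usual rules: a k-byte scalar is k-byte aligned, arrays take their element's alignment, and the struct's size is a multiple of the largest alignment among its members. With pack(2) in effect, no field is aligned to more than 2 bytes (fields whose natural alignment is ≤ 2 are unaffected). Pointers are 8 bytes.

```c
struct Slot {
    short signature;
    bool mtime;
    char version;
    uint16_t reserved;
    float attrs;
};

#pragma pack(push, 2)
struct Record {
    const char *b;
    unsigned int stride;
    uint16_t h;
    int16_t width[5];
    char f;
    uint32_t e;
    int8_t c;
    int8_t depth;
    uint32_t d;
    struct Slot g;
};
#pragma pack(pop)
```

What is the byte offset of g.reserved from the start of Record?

Slot: @0: signature [2B, align 2] → 2; @2: mtime [1B, align 1] → 3; @3: version [1B, align 1] → 4; @4: reserved [2B, align 2] → 6; +2 pad (align 4); @8: attrs [4B, align 4] → 12; size 12, align 4
@0: b [8B, align 2] → 8
@8: stride [4B, align 2] → 12
@12: h [2B, align 2] → 14
@14: width [10B, align 2] → 24
@24: f [1B, align 1] → 25
+1 pad (align 2)
@26: e [4B, align 2] → 30
@30: c [1B, align 1] → 31
@31: depth [1B, align 1] → 32
@32: d [4B, align 2] → 36
@36: g [12B, align 2] → 48
within Slot: reserved at 4
36 + 4 = 40

40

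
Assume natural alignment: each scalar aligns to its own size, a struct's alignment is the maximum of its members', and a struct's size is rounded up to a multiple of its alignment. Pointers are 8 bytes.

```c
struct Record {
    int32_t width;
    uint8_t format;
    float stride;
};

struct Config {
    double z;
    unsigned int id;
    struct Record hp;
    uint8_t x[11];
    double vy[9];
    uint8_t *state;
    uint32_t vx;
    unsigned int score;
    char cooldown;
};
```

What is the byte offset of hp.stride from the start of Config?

Record: width at 0 (size 4, align 4) → ends 4; format at 4 (size 1, align 1) → ends 5; pad 3 to align 4 for stride; stride at 8 (size 4, align 4) → ends 12; total 12 bytes, alignment 4
z at 0 (size 8, align 8) → ends 8
id at 8 (size 4, align 4) → ends 12
hp at 12 (size 12, align 4) → ends 24
within Record: stride at 8
12 + 8 = 20

20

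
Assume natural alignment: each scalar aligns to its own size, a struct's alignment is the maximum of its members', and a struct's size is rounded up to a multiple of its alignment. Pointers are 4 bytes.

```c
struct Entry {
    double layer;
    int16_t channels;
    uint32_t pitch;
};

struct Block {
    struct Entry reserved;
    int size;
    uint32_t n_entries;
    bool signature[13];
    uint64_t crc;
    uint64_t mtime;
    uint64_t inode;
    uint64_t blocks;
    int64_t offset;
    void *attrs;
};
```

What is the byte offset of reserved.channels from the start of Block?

8

Entry: layer at 0 (size 8, align 8) → ends 8; channels at 8 (size 2, align 2) → ends 10; pad 2 to align 4 for pitch; pitch at 12 (size 4, align 4) → ends 16; total 16 bytes, alignment 8
reserved at 0 (size 16, align 8) → ends 16
within Entry: channels at 8
0 + 8 = 8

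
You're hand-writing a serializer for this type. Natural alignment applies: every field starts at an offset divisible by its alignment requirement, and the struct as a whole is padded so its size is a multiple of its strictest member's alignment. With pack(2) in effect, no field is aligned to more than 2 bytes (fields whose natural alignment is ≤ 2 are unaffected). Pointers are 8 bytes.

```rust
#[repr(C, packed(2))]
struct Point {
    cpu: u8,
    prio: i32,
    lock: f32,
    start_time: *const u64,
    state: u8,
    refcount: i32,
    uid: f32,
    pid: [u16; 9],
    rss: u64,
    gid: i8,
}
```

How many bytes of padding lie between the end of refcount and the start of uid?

0

@0: cpu [1B, align 1] → 1
+1 pad (align 2)
@2: prio [4B, align 2] → 6
@6: lock [4B, align 2] → 10
@10: start_time [8B, align 2] → 18
@18: state [1B, align 1] → 19
+1 pad (align 2)
@20: refcount [4B, align 2] → 24
@24: uid [4B, align 2] → 28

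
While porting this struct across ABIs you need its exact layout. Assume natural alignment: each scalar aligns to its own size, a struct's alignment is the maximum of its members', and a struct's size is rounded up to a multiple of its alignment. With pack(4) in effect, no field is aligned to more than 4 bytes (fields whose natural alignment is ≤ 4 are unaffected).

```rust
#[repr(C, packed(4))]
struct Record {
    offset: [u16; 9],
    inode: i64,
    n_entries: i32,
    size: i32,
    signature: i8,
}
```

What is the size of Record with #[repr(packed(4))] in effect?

40

offset at 0 (size 18, align 2) → ends 18
pad 2 to align 4 for inode
inode at 20 (size 8, align 4) → ends 28
n_entries at 28 (size 4, align 4) → ends 32
size at 32 (size 4, align 4) → ends 36
signature at 36 (size 1, align 1) → ends 37
tail pad 3 to reach multiple of 4
total 40 bytes, alignment 4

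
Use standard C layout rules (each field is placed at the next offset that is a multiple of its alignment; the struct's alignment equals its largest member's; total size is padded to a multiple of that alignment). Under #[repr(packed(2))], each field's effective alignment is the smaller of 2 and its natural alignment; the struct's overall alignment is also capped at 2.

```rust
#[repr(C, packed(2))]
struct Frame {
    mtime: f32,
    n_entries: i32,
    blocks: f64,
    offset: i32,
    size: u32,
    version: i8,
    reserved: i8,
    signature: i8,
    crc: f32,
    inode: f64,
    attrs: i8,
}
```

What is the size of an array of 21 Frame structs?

882

0..4  mtime  (4B, 2-aligned)
4..8  n_entries  (4B, 2-aligned)
8..16  blocks  (8B, 2-aligned)
16..20  offset  (4B, 2-aligned)
20..24  size  (4B, 2-aligned)
24..25  version  (1B, 1-aligned)
25..26  reserved  (1B, 1-aligned)
26..27  signature  (1B, 1-aligned)
27..28  -- padding (1B)
28..32  crc  (4B, 2-aligned)
32..40  inode  (8B, 2-aligned)
40..41  attrs  (1B, 1-aligned)
41..42  -- tail padding (1B)
sizeof = 42, alignof = 2
array of 21: 21 × 42 = 882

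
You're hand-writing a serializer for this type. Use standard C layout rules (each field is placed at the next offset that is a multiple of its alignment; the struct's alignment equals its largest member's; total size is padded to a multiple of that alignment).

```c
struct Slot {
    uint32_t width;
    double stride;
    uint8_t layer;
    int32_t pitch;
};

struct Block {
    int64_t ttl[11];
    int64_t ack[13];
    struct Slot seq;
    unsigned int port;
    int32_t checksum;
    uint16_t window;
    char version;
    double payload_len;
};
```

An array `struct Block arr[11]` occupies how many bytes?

Slot: width at 0 (size 4, align 4) → ends 4; pad 4 to align 8 for stride; stride at 8 (size 8, align 8) → ends 16; layer at 16 (size 1, align 1) → ends 17; pad 3 to align 4 for pitch; pitch at 20 (size 4, align 4) → ends 24; total 24 bytes, alignment 8
ttl at 0 (size 88, align 8) → ends 88
ack at 88 (size 104, align 8) → ends 192
seq at 192 (size 24, align 8) → ends 216
port at 216 (size 4, align 4) → ends 220
checksum at 220 (size 4, align 4) → ends 224
window at 224 (size 2, align 2) → ends 226
version at 226 (size 1, align 1) → ends 227
pad 5 to align 8 for payload_len
payload_len at 232 (size 8, align 8) → ends 240
total 240 bytes, alignment 8
array of 11: 11 × 240 = 2640

2640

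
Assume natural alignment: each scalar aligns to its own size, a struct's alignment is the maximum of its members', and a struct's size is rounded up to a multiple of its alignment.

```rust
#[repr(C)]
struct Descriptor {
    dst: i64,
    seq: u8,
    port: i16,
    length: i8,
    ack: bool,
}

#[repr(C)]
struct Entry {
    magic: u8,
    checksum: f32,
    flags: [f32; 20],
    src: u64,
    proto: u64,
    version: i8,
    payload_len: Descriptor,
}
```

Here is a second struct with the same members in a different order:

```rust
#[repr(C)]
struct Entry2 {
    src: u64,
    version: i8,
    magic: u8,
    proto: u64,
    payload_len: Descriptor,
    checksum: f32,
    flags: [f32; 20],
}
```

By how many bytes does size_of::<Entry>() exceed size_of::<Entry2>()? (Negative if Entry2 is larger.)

0

Descriptor: @0: dst [8B, align 8] → 8; @8: seq [1B, align 1] → 9; +1 pad (align 2); @10: port [2B, align 2] → 12; @12: length [1B, align 1] → 13; @13: ack [1B, align 1] → 14; +2 tail pad (align 8); size 16, align 8
@0: magic [1B, align 1] → 1
+3 pad (align 4)
@4: checksum [4B, align 4] → 8
@8: flags [80B, align 4] → 88
@88: src [8B, align 8] → 96
@96: proto [8B, align 8] → 104
@104: version [1B, align 1] → 105
+7 pad (align 8)
@112: payload_len [16B, align 8] → 128
size 128, align 8
— Entry2 —
@0: src [8B, align 8] → 8
@8: version [1B, align 1] → 9
@9: magic [1B, align 1] → 10
+6 pad (align 8)
@16: proto [8B, align 8] → 24
@24: payload_len [16B, align 8] → 40
@40: checksum [4B, align 4] → 44
@44: flags [80B, align 4] → 124
+4 tail pad (align 8)
size 128, align 8
128 − 128 = 0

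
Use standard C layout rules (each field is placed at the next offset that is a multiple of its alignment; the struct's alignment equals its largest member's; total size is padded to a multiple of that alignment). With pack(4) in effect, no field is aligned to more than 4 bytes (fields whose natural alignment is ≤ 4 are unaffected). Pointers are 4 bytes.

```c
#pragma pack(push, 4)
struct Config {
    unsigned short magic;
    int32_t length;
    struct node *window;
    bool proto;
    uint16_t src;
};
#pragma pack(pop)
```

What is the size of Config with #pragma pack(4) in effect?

16

magic at 0 (size 2, align 2) → ends 2
pad 2 to align 4 for length
length at 4 (size 4, align 4) → ends 8
window at 8 (size 4, align 4) → ends 12
proto at 12 (size 1, align 1) → ends 13
pad 1 to align 2 for src
src at 14 (size 2, align 2) → ends 16
total 16 bytes, alignment 4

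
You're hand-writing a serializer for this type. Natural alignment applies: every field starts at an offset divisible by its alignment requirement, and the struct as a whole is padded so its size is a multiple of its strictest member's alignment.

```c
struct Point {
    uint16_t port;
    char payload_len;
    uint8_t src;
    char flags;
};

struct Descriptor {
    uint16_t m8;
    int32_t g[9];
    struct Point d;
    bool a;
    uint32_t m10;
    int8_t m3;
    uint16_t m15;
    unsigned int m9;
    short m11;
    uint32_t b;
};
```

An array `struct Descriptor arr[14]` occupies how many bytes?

Point: @0: port [2B, align 2] → 2; @2: payload_len [1B, align 1] → 3; @3: src [1B, align 1] → 4; @4: flags [1B, align 1] → 5; +1 tail pad (align 2); size 6, align 2
@0: m8 [2B, align 2] → 2
+2 pad (align 4)
@4: g [36B, align 4] → 40
@40: d [6B, align 2] → 46
@46: a [1B, align 1] → 47
+1 pad (align 4)
@48: m10 [4B, align 4] → 52
@52: m3 [1B, align 1] → 53
+1 pad (align 2)
@54: m15 [2B, align 2] → 56
@56: m9 [4B, align 4] → 60
@60: m11 [2B, align 2] → 62
+2 pad (align 4)
@64: b [4B, align 4] → 68
size 68, align 4
array of 14: 14 × 68 = 952

952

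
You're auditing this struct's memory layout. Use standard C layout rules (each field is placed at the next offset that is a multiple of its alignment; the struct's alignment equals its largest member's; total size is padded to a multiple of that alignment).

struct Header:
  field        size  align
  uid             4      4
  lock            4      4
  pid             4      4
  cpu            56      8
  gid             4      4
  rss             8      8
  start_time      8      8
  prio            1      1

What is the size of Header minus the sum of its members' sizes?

0..4  uid  (4B, 4-aligned)
4..8  lock  (4B, 4-aligned)
8..12  pid  (4B, 4-aligned)
12..16  -- padding (4B)
16..72  cpu  (56B, 8-aligned)
72..76  gid  (4B, 4-aligned)
76..80  -- padding (4B)
80..88  rss  (8B, 8-aligned)
88..96  start_time  (8B, 8-aligned)
96..97  prio  (1B, 1-aligned)
97..104  -- tail padding (7B)
sizeof = 104, alignof = 8
data bytes 89, size 104 → padding 15

15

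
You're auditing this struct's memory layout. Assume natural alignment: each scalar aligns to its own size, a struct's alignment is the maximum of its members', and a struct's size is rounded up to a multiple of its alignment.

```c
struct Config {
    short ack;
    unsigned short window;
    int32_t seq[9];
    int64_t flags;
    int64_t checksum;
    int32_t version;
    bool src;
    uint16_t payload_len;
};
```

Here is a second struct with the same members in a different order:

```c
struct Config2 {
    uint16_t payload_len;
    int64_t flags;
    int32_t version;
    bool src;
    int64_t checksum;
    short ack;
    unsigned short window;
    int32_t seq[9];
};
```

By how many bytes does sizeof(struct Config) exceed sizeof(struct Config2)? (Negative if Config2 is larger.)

@0: ack [2B, align 2] → 2
@2: window [2B, align 2] → 4
@4: seq [36B, align 4] → 40
@40: flags [8B, align 8] → 48
@48: checksum [8B, align 8] → 56
@56: version [4B, align 4] → 60
@60: src [1B, align 1] → 61
+1 pad (align 2)
@62: payload_len [2B, align 2] → 64
size 64, align 8
— Config2 —
@0: payload_len [2B, align 2] → 2
+6 pad (align 8)
@8: flags [8B, align 8] → 16
@16: version [4B, align 4] → 20
@20: src [1B, align 1] → 21
+3 pad (align 8)
@24: checksum [8B, align 8] → 32
@32: ack [2B, align 2] → 34
@34: window [2B, align 2] → 36
@36: seq [36B, align 4] → 72
size 72, align 8
64 − 72 = -8

-8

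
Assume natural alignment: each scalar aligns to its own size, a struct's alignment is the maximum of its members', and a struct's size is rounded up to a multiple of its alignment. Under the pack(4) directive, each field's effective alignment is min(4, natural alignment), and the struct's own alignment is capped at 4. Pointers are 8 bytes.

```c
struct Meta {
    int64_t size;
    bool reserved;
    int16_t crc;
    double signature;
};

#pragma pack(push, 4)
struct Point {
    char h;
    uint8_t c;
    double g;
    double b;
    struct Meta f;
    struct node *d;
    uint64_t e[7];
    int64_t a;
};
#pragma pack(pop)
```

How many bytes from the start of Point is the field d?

44

Meta: @0: size [8B, align 8] → 8; @8: reserved [1B, align 1] → 9; +1 pad (align 2); @10: crc [2B, align 2] → 12; +4 pad (align 8); @16: signature [8B, align 8] → 24; size 24, align 8
@0: h [1B, align 1] → 1
@1: c [1B, align 1] → 2
+2 pad (align 4)
@4: g [8B, align 4] → 12
@12: b [8B, align 4] → 20
@20: f [24B, align 4] → 44
@44: d [8B, align 4] → 52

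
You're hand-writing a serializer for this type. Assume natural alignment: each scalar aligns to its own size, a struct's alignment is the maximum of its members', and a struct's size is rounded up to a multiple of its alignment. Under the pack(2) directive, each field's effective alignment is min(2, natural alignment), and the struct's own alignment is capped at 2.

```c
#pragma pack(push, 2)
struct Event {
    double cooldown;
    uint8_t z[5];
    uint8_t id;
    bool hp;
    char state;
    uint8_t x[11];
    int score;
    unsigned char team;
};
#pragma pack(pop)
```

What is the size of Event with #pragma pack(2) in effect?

@0: cooldown [8B, align 2] → 8
@8: z [5B, align 1] → 13
@13: id [1B, align 1] → 14
@14: hp [1B, align 1] → 15
@15: state [1B, align 1] → 16
@16: x [11B, align 1] → 27
+1 pad (align 2)
@28: score [4B, align 2] → 32
@32: team [1B, align 1] → 33
+1 tail pad (align 2)
size 34, align 2

34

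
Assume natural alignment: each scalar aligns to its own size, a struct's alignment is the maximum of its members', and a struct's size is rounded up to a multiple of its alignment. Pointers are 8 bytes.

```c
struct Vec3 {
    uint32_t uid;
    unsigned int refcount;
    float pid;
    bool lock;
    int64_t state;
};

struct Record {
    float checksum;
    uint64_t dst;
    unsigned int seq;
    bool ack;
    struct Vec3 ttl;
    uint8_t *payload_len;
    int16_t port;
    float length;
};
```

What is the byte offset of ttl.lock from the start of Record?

36

Vec3: uid at 0 (size 4, align 4) → ends 4; refcount at 4 (size 4, align 4) → ends 8; pid at 8 (size 4, align 4) → ends 12; lock at 12 (size 1, align 1) → ends 13; pad 3 to align 8 for state; state at 16 (size 8, align 8) → ends 24; total 24 bytes, alignment 8
checksum at 0 (size 4, align 4) → ends 4
pad 4 to align 8 for dst
dst at 8 (size 8, align 8) → ends 16
seq at 16 (size 4, align 4) → ends 20
ack at 20 (size 1, align 1) → ends 21
pad 3 to align 8 for ttl
ttl at 24 (size 24, align 8) → ends 48
within Vec3: lock at 12
24 + 12 = 36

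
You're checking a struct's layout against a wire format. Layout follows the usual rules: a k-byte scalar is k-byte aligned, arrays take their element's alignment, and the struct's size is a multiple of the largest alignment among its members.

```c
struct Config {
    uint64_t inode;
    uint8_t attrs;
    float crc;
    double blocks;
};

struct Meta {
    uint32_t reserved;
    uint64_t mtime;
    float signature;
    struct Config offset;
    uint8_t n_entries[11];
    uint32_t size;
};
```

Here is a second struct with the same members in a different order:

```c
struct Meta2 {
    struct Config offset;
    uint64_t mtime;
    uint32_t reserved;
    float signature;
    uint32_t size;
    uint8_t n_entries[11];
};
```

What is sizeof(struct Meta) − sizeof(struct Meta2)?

Config: inode at 0 (size 8, align 8) → ends 8; attrs at 8 (size 1, align 1) → ends 9; pad 3 to align 4 for crc; crc at 12 (size 4, align 4) → ends 16; blocks at 16 (size 8, align 8) → ends 24; total 24 bytes, alignment 8
reserved at 0 (size 4, align 4) → ends 4
pad 4 to align 8 for mtime
mtime at 8 (size 8, align 8) → ends 16
signature at 16 (size 4, align 4) → ends 20
pad 4 to align 8 for offset
offset at 24 (size 24, align 8) → ends 48
n_entries at 48 (size 11, align 1) → ends 59
pad 1 to align 4 for size
size at 60 (size 4, align 4) → ends 64
total 64 bytes, alignment 8
— Meta2 —
offset at 0 (size 24, align 8) → ends 24
mtime at 24 (size 8, align 8) → ends 32
reserved at 32 (size 4, align 4) → ends 36
signature at 36 (size 4, align 4) → ends 40
size at 40 (size 4, align 4) → ends 44
n_entries at 44 (size 11, align 1) → ends 55
tail pad 1 to reach multiple of 8
total 56 bytes, alignment 8
64 − 56 = 8

8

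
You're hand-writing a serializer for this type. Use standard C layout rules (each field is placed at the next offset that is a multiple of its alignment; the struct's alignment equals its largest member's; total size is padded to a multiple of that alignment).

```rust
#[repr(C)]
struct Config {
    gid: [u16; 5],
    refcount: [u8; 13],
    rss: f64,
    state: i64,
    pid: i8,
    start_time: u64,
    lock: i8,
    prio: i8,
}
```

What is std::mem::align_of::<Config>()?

member alignments: gid=2, refcount=1, rss=8, state=8, pid=1, start_time=8, lock=1, prio=1
max = 8

8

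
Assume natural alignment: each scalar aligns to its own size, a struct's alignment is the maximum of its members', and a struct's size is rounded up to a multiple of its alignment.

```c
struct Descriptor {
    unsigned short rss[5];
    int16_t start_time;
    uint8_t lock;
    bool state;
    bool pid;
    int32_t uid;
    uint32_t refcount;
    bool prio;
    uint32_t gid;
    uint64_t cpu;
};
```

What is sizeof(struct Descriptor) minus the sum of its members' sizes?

4

0..10  rss  (10B, 2-aligned)
10..12  start_time  (2B, 2-aligned)
12..13  lock  (1B, 1-aligned)
13..14  state  (1B, 1-aligned)
14..15  pid  (1B, 1-aligned)
15..16  -- padding (1B)
16..20  uid  (4B, 4-aligned)
20..24  refcount  (4B, 4-aligned)
24..25  prio  (1B, 1-aligned)
25..28  -- padding (3B)
28..32  gid  (4B, 4-aligned)
32..40  cpu  (8B, 8-aligned)
sizeof = 40, alignof = 8
data bytes 36, size 40 → padding 4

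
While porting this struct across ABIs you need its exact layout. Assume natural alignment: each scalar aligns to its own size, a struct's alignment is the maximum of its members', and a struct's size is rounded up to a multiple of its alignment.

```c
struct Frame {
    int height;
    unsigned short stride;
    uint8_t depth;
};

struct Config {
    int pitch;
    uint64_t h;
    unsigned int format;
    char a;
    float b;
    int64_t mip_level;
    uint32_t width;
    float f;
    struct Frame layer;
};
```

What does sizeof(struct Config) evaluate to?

56

Frame: 0..4  height  (4B, 4-aligned); 4..6  stride  (2B, 2-aligned); 6..7  depth  (1B, 1-aligned); 7..8  -- tail padding (1B); sizeof = 8, alignof = 4
0..4  pitch  (4B, 4-aligned)
4..8  -- padding (4B)
8..16  h  (8B, 8-aligned)
16..20  format  (4B, 4-aligned)
20..21  a  (1B, 1-aligned)
21..24  -- padding (3B)
24..28  b  (4B, 4-aligned)
28..32  -- padding (4B)
32..40  mip_level  (8B, 8-aligned)
40..44  width  (4B, 4-aligned)
44..48  f  (4B, 4-aligned)
48..56  layer  (8B, 4-aligned)
sizeof = 56, alignof = 8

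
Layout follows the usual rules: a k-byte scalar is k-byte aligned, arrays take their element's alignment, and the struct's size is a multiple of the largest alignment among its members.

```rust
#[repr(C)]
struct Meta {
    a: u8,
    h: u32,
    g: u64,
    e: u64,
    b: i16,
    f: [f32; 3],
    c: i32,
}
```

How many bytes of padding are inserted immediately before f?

@0: a [1B, align 1] → 1
+3 pad (align 4)
@4: h [4B, align 4] → 8
@8: g [8B, align 8] → 16
@16: e [8B, align 8] → 24
@24: b [2B, align 2] → 26
+2 pad (align 4)
@28: f [12B, align 4] → 40

2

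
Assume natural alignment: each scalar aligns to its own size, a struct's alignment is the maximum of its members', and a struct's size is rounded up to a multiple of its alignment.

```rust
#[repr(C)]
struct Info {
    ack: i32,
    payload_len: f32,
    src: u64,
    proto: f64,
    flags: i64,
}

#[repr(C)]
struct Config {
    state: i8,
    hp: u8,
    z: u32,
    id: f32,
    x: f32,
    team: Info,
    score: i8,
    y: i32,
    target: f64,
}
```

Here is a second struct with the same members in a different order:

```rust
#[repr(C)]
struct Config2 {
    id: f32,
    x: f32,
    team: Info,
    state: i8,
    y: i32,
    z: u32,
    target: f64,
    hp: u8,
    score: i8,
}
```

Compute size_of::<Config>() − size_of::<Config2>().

-8

Info: ack at 0 (size 4, align 4) → ends 4; payload_len at 4 (size 4, align 4) → ends 8; src at 8 (size 8, align 8) → ends 16; proto at 16 (size 8, align 8) → ends 24; flags at 24 (size 8, align 8) → ends 32; total 32 bytes, alignment 8
state at 0 (size 1, align 1) → ends 1
hp at 1 (size 1, align 1) → ends 2
pad 2 to align 4 for z
z at 4 (size 4, align 4) → ends 8
id at 8 (size 4, align 4) → ends 12
x at 12 (size 4, align 4) → ends 16
team at 16 (size 32, align 8) → ends 48
score at 48 (size 1, align 1) → ends 49
pad 3 to align 4 for y
y at 52 (size 4, align 4) → ends 56
target at 56 (size 8, align 8) → ends 64
total 64 bytes, alignment 8
— Config2 —
id at 0 (size 4, align 4) → ends 4
x at 4 (size 4, align 4) → ends 8
team at 8 (size 32, align 8) → ends 40
state at 40 (size 1, align 1) → ends 41
pad 3 to align 4 for y
y at 44 (size 4, align 4) → ends 48
z at 48 (size 4, align 4) → ends 52
pad 4 to align 8 for target
target at 56 (size 8, align 8) → ends 64
hp at 64 (size 1, align 1) → ends 65
score at 65 (size 1, align 1) → ends 66
tail pad 6 to reach multiple of 8
total 72 bytes, alignment 8
64 − 72 = -8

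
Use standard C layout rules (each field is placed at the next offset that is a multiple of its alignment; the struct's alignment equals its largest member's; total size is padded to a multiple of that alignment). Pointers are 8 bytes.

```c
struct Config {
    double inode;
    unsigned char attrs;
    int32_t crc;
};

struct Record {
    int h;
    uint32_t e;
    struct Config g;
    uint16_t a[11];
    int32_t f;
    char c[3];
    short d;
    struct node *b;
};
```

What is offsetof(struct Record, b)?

Config: @0: inode [8B, align 8] → 8; @8: attrs [1B, align 1] → 9; +3 pad (align 4); @12: crc [4B, align 4] → 16; size 16, align 8
@0: h [4B, align 4] → 4
@4: e [4B, align 4] → 8
@8: g [16B, align 8] → 24
@24: a [22B, align 2] → 46
+2 pad (align 4)
@48: f [4B, align 4] → 52
@52: c [3B, align 1] → 55
+1 pad (align 2)
@56: d [2B, align 2] → 58
+6 pad (align 8)
@64: b [8B, align 8] → 72

64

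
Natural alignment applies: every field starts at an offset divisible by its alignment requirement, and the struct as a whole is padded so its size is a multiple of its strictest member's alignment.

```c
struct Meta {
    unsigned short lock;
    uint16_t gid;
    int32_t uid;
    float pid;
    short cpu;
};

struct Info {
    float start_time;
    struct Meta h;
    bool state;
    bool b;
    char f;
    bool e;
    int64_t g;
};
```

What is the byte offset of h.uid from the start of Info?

Meta: @0: lock [2B, align 2] → 2; @2: gid [2B, align 2] → 4; @4: uid [4B, align 4] → 8; @8: pid [4B, align 4] → 12; @12: cpu [2B, align 2] → 14; +2 tail pad (align 4); size 16, align 4
@0: start_time [4B, align 4] → 4
@4: h [16B, align 4] → 20
within Meta: uid at 4
4 + 4 = 8

8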